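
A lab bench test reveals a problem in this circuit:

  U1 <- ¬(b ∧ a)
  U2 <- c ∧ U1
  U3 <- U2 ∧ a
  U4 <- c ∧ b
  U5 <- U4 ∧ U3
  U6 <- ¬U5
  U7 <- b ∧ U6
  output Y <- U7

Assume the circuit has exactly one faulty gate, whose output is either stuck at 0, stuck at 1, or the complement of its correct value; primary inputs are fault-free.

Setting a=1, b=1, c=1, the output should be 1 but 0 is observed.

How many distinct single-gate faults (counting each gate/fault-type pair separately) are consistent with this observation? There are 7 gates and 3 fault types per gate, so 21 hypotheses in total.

Fault-free: U1=0, U2=0, U3=0, U4=1, U5=0, U6=1, U7=1 → 1. Observed 0.
  U1: stuck-at-1, inverted output ✓; others ✗
  U2: stuck-at-1, inverted output ✓; others ✗
  U3: stuck-at-1, inverted output ✓; others ✗
  U4: none of the 3 fault types match ✗
  U5: stuck-at-1, inverted output ✓; others ✗
  U6: stuck-at-0, inverted output ✓; others ✗
  U7: stuck-at-0, inverted output ✓; others ✗
Consistent faults: {U1 stuck-at-1, U1 inverted output, U2 stuck-at-1, U2 inverted output, U3 stuck-at-1, U3 inverted output, U5 stuck-at-1, U5 inverted output, U6 stuck-at-0, U6 inverted output, U7 stuck-at-0, U7 inverted output} — 12 in all.

12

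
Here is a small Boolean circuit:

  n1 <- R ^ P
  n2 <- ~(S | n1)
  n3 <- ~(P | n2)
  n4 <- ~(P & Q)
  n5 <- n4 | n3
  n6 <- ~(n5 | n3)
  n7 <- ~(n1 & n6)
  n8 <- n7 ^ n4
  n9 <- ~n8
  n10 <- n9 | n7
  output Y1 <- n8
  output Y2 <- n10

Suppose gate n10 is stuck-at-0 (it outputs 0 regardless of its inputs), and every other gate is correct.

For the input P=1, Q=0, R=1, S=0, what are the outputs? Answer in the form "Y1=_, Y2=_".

Y1=0, Y2=0

Propagate with n10 forced: n1=0, n2=1, n3=0, n4=1, n5=1, n6=0, n7=1, n8=0, n9=1, n10=0 [stuck-at-0].
So the outputs are Y1=0, Y2=0. (Without the fault they would be Y1=0, Y2=1.)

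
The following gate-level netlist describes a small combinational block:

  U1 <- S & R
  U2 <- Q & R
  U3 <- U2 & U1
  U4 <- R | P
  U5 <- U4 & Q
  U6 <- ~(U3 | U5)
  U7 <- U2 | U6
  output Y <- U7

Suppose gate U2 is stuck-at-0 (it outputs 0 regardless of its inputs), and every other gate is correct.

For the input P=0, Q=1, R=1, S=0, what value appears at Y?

0

Propagate with U2 forced: U1=0, U2=0 [stuck-at-0], U3=0, U4=1, U5=1, U6=0, U7=0.
So Y = 0. (Without the fault it would be 1.)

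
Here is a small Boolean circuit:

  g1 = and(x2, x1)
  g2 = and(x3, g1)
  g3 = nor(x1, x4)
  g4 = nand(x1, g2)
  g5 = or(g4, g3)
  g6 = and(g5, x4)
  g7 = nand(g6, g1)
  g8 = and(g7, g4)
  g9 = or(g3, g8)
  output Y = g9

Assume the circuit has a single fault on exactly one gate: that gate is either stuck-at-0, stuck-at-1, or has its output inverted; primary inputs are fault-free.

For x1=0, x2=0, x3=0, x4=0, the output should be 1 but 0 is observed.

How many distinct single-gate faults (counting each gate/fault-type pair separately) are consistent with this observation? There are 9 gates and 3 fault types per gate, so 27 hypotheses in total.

2

Fault-free: g1=0, g2=0, g3=1, g4=1, g5=1, g6=0, g7=1, g8=1, g9=1 → 1. Observed 0.
  g1: none of the 3 fault types match ✗
  g2: none of the 3 fault types match ✗
  g3: none of the 3 fault types match ✗
  g4: none of the 3 fault types match ✗
  g5: none of the 3 fault types match ✗
  g6: none of the 3 fault types match ✗
  g7: none of the 3 fault types match ✗
  g8: none of the 3 fault types match ✗
  g9: stuck-at-0, inverted output ✓; others ✗
Consistent faults: {g9 stuck-at-0, g9 inverted output} — 2 in all.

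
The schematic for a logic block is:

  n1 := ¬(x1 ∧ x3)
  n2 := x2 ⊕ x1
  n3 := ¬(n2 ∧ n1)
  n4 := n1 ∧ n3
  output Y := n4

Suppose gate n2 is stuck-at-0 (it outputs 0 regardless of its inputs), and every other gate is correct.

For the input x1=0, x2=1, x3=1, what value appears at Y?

Propagate with n2 forced: n1=1, n2=0 [stuck-at-0], n3=1, n4=1.
So Y = 1. (Without the fault it would be 0.)

1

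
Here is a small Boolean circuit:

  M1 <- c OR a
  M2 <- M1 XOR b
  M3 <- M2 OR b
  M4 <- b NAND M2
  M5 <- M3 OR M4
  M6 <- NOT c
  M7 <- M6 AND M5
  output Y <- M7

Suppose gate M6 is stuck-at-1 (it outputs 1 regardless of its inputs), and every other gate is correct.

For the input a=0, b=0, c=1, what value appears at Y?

Propagate with M6 forced: M1=1, M2=1, M3=1, M4=1, M5=1, M6=1 [stuck-at-1], M7=1.
So Y = 1. (Without the fault it would be 0.)

1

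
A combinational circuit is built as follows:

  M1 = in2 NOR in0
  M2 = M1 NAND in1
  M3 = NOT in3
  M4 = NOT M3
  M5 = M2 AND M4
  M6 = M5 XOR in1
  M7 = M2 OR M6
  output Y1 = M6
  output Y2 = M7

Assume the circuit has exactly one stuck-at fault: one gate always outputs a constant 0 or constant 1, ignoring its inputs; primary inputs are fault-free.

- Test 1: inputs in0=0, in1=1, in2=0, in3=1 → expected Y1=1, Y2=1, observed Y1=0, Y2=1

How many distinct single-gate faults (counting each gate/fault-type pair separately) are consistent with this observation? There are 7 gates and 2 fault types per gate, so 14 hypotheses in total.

2

Fault-free: M1=1, M2=0, M3=0, M4=1, M5=0, M6=1, M7=1 → Y1=1, Y2=1. Observed Y1=0, Y2=1.
  M1 stuck-at-0: output Y1=0, Y2=1 ✓
  M1 stuck-at-1: output Y1=1, Y2=1 ✗
  M2 stuck-at-0: output Y1=1, Y2=1 ✗
  M2 stuck-at-1: output Y1=0, Y2=1 ✓
  M3 stuck-at-0: output Y1=1, Y2=1 ✗
  M3 stuck-at-1: output Y1=1, Y2=1 ✗
  M4 stuck-at-0: output Y1=1, Y2=1 ✗
  M4 stuck-at-1: output Y1=1, Y2=1 ✗
  M5 stuck-at-0: output Y1=1, Y2=1 ✗
  M5 stuck-at-1: output Y1=0, Y2=0 ✗
  M6 stuck-at-0: output Y1=0, Y2=0 ✗
  M6 stuck-at-1: output Y1=1, Y2=1 ✗
  M7 stuck-at-0: output Y1=1, Y2=0 ✗
  M7 stuck-at-1: output Y1=1, Y2=1 ✗
Consistent faults: {M1 stuck-at-0, M2 stuck-at-1} — 2 in all.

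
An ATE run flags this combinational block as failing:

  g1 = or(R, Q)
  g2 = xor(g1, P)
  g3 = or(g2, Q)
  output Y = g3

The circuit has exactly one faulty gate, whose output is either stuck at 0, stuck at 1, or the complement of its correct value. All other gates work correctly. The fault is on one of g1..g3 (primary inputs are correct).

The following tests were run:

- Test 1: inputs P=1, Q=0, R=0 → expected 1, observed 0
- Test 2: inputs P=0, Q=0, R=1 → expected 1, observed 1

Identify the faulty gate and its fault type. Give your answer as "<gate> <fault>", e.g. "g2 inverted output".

Fault-free values for test 1 (P=1, Q=0, R=0): g1=0, g2=1, g3=1, giving Y=1. Observed 0.
Test 1: faults giving observed 0 are {g1 stuck-at-1, g1 inverted output, g2 stuck-at-0, g2 inverted output, g3 stuck-at-0, g3 inverted output}.
Test 2 (P=0, Q=0, R=1): fault-free g1=1, g2=1, g3=1 → 1; observed 1. Eliminates g1 inverted output, g2 stuck-at-0, g2 inverted output, g3 stuck-at-0, g3 inverted output.
Only g1 stuck-at-1 is consistent with every test.

g1 stuck-at-1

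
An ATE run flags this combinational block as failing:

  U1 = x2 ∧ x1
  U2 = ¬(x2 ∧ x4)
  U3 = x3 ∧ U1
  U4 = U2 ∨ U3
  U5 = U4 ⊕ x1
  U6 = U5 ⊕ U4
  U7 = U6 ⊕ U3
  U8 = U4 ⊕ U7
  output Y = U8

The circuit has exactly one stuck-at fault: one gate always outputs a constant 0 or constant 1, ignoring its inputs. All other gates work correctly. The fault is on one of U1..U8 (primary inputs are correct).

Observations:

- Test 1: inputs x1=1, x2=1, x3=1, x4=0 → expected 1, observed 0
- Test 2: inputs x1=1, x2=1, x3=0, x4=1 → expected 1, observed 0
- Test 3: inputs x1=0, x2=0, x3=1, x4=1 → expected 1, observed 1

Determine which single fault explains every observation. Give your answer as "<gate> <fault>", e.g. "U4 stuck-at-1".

Fault-free values for test 1 (x1=1, x2=1, x3=1, x4=0): U1=1, U2=1, U3=1, U4=1, U5=0, U6=1, U7=0, U8=1, giving Y=1. Observed 0.
Test 1: faults giving observed 0 are {U1 stuck-at-0, U3 stuck-at-0, U4 stuck-at-0, U5 stuck-at-1, U6 stuck-at-0, U7 stuck-at-1, U8 stuck-at-0}.
Test 2 (x1=1, x2=1, x3=0, x4=1): fault-free U1=1, U2=0, U3=0, U4=0, U5=1, U6=1, U7=1, U8=1 → 1; observed 0. Eliminates U1 stuck-at-0, U3 stuck-at-0, U4 stuck-at-0, U5 stuck-at-1, U7 stuck-at-1.
Test 3 (x1=0, x2=0, x3=1, x4=1): fault-free U1=0, U2=1, U3=0, U4=1, U5=1, U6=0, U7=0, U8=1 → 1; observed 1. Eliminates U8 stuck-at-0.
Only U6 stuck-at-0 is consistent with every test.

U6 stuck-at-0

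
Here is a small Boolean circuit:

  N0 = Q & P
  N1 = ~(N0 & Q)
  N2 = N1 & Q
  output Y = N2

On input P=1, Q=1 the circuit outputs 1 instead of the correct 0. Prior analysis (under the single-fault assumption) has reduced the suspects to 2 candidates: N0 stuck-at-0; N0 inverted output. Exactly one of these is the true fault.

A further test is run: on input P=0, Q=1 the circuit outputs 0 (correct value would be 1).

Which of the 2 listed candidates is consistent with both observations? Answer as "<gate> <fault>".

Evaluate each candidate on input P=0, Q=1:
  N0 stuck-at-0: N0=0 [stuck-at-0], N1=1, N2=1 → 1 — eliminated
  N0 inverted output: N0=1 [inverted output], N1=0, N2=0 → 0 — matches
Only N0 inverted output reproduces the observed 0.

N0 inverted output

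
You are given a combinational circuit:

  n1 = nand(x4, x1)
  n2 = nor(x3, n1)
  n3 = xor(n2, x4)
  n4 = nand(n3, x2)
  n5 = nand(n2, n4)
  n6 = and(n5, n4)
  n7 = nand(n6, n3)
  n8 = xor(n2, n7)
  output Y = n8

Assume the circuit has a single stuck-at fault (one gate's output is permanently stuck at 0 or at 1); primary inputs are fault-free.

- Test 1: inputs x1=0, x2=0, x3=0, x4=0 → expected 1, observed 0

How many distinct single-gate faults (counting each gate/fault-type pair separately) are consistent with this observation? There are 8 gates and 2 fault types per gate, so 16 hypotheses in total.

Fault-free: n1=1, n2=0, n3=0, n4=1, n5=1, n6=1, n7=1, n8=1 → 1. Observed 0.
  n1: stuck-at-0 ✓; others ✗
  n2: stuck-at-1 ✓; others ✗
  n3: stuck-at-1 ✓; others ✗
  n4: none of the 2 fault types match ✗
  n5: none of the 2 fault types match ✗
  n6: none of the 2 fault types match ✗
  n7: stuck-at-0 ✓; others ✗
  n8: stuck-at-0 ✓; others ✗
Consistent faults: {n1 stuck-at-0, n2 stuck-at-1, n3 stuck-at-1, n7 stuck-at-0, n8 stuck-at-0} — 5 in all.

5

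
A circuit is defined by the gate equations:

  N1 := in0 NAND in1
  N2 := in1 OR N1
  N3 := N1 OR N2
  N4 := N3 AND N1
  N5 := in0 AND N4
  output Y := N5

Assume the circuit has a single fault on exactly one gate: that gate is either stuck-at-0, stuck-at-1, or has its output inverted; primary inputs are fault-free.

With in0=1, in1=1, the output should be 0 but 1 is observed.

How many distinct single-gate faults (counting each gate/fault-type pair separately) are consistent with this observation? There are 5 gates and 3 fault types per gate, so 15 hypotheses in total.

Fault-free: N1=0, N2=1, N3=1, N4=0, N5=0 → 0. Observed 1.
  N1: stuck-at-1, inverted output ✓; others ✗
  N2: none of the 3 fault types match ✗
  N3: none of the 3 fault types match ✗
  N4: stuck-at-1, inverted output ✓; others ✗
  N5: stuck-at-1, inverted output ✓; others ✗
Consistent faults: {N1 stuck-at-1, N1 inverted output, N4 stuck-at-1, N4 inverted output, N5 stuck-at-1, N5 inverted output} — 6 in all.

6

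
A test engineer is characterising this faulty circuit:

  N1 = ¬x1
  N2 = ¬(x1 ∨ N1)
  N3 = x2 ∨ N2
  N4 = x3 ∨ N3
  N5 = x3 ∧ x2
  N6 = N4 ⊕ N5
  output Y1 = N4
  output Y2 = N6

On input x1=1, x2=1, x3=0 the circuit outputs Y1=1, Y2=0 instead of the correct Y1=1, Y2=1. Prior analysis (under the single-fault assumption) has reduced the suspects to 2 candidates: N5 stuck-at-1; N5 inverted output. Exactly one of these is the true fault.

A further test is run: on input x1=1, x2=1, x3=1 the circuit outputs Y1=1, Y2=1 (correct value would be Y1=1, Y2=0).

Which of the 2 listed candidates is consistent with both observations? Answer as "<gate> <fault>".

N5 inverted output

Evaluate each candidate on input x1=1, x2=1, x3=1:
  N5 stuck-at-1: N1=0, N2=0, N3=1, N4=1, N5=1 [stuck-at-1], N6=0 → Y1=1, Y2=0 — eliminated
  N5 inverted output: N1=0, N2=0, N3=1, N4=1, N5=0 [inverted output], N6=1 → Y1=1, Y2=1 — matches
Only N5 inverted output reproduces the observed Y1=1, Y2=1.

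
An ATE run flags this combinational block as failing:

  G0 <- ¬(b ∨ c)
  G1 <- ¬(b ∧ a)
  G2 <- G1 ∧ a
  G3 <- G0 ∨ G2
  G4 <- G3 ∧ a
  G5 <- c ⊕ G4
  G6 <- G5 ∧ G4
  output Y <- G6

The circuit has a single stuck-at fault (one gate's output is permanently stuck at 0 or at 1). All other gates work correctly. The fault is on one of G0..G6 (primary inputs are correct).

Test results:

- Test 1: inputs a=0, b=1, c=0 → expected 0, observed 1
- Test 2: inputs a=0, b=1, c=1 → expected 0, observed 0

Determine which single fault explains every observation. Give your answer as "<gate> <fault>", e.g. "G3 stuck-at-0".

G4 stuck-at-1

Fault-free values for test 1 (a=0, b=1, c=0): G0=0, G1=1, G2=0, G3=0, G4=0, G5=0, G6=0, giving Y=0. Observed 1.
Test 1: faults giving observed 1 are {G4 stuck-at-1, G6 stuck-at-1}.
Test 2 (a=0, b=1, c=1): fault-free G0=0, G1=1, G2=0, G3=0, G4=0, G5=1, G6=0 → 0; observed 0. Eliminates G6 stuck-at-1.
Only G4 stuck-at-1 is consistent with every test.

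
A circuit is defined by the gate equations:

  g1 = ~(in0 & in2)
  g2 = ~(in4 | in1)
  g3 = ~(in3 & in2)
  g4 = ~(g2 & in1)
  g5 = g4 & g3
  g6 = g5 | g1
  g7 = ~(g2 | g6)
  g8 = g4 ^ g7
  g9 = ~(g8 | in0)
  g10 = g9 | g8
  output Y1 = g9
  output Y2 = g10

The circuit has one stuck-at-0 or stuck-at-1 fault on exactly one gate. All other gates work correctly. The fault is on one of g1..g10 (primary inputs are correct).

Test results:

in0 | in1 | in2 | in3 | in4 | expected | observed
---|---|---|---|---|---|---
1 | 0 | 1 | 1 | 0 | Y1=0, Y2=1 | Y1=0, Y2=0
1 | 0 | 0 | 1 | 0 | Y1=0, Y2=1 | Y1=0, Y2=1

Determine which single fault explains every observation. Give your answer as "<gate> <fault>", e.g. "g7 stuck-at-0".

g2 stuck-at-0

Fault-free values for test 1 (in0=1, in1=0, in2=1, in3=1, in4=0): g1=0, g2=1, g3=0, g4=1, g5=0, g6=0, g7=0, g8=1, g9=0, g10=1, giving Y1=0, Y2=1. Observed Y1=0, Y2=0.
Test 1: faults giving observed Y1=0, Y2=0 are {g2 stuck-at-0, g4 stuck-at-0, g7 stuck-at-1, g8 stuck-at-0, g10 stuck-at-0}.
Test 2 (in0=1, in1=0, in2=0, in3=1, in4=0): fault-free g1=1, g2=1, g3=1, g4=1, g5=1, g6=1, g7=0, g8=1, g9=0, g10=1 → Y1=0, Y2=1; observed Y1=0, Y2=1. Eliminates g4 stuck-at-0, g7 stuck-at-1, g8 stuck-at-0, g10 stuck-at-0.
Only g2 stuck-at-0 is consistent with every test.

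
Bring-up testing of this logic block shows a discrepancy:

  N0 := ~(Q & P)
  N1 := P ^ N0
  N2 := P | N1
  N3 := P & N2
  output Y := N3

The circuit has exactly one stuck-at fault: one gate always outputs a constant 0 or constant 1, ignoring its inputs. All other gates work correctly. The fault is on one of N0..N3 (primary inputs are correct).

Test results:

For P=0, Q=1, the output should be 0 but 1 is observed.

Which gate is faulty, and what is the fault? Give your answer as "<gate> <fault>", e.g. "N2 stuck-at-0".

N3 stuck-at-1

Fault-free values for test 1 (P=0, Q=1): N0=1, N1=1, N2=1, N3=0, giving Y=0. Observed 1.
Test 1: faults giving observed 1 are {N3 stuck-at-1}.
Only N3 stuck-at-1 is consistent with every test.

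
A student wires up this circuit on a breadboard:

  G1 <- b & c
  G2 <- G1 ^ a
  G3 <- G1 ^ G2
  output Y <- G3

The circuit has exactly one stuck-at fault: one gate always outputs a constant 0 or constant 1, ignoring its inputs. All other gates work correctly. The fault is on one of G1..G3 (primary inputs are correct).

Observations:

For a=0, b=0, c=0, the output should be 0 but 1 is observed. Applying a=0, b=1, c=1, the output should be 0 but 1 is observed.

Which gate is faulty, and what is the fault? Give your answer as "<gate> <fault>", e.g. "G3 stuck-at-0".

G3 stuck-at-1

Fault-free values for test 1 (a=0, b=0, c=0): G1=0, G2=0, G3=0, giving Y=0. Observed 1.
Test 1: faults giving observed 1 are {G2 stuck-at-1, G3 stuck-at-1}.
Test 2 (a=0, b=1, c=1): fault-free G1=1, G2=1, G3=0 → 0; observed 1. Eliminates G2 stuck-at-1.
Only G3 stuck-at-1 is consistent with every test.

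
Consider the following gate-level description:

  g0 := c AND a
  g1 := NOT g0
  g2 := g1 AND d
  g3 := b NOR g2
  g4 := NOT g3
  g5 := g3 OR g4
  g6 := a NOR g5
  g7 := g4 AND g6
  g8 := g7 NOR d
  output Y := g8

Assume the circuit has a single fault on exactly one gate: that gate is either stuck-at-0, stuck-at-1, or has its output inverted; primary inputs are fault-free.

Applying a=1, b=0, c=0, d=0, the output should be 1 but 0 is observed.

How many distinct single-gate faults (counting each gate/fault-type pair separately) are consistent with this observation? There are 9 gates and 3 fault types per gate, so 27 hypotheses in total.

Fault-free: g0=0, g1=1, g2=0, g3=1, g4=0, g5=1, g6=0, g7=0, g8=1 → 1. Observed 0.
  g0: none of the 3 fault types match ✗
  g1: none of the 3 fault types match ✗
  g2: none of the 3 fault types match ✗
  g3: none of the 3 fault types match ✗
  g4: none of the 3 fault types match ✗
  g5: none of the 3 fault types match ✗
  g6: none of the 3 fault types match ✗
  g7: stuck-at-1, inverted output ✓; others ✗
  g8: stuck-at-0, inverted output ✓; others ✗
Consistent faults: {g7 stuck-at-1, g7 inverted output, g8 stuck-at-0, g8 inverted output} — 4 in all.

4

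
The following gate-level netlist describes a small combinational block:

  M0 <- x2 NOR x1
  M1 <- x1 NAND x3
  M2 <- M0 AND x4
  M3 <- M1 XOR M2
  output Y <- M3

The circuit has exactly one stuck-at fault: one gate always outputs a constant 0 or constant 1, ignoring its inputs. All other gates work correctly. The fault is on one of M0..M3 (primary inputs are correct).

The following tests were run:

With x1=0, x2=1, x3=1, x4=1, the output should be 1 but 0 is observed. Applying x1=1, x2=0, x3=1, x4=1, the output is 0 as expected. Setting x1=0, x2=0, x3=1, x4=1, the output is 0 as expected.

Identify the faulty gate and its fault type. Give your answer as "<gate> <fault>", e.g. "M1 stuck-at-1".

Fault-free values for test 1 (x1=0, x2=1, x3=1, x4=1): M0=0, M1=1, M2=0, M3=1, giving Y=1. Observed 0.
Test 1: faults giving observed 0 are {M0 stuck-at-1, M1 stuck-at-0, M2 stuck-at-1, M3 stuck-at-0}.
Test 2 (x1=1, x2=0, x3=1, x4=1): fault-free M0=0, M1=0, M2=0, M3=0 → 0; observed 0. Eliminates M0 stuck-at-1, M2 stuck-at-1.
Test 3 (x1=0, x2=0, x3=1, x4=1): fault-free M0=1, M1=1, M2=1, M3=0 → 0; observed 0. Eliminates M1 stuck-at-0.
Only M3 stuck-at-0 is consistent with every test.

M3 stuck-at-0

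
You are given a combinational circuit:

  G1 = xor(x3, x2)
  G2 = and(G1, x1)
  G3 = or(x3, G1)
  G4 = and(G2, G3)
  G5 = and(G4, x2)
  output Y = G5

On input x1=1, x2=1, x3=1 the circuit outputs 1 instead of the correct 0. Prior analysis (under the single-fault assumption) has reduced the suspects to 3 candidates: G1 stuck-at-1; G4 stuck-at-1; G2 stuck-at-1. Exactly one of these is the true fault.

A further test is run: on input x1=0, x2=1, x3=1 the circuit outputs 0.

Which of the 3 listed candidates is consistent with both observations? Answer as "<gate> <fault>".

G1 stuck-at-1

Evaluate each candidate on input x1=0, x2=1, x3=1:
  G1 stuck-at-1: G1=1 [stuck-at-1], G2=0, G3=1, G4=0, G5=0 → 0 — matches
  G4 stuck-at-1: G1=0, G2=0, G3=1, G4=1 [stuck-at-1], G5=1 → 1 — eliminated
  G2 stuck-at-1: G1=0, G2=1 [stuck-at-1], G3=1, G4=1, G5=1 → 1 — eliminated
Only G1 stuck-at-1 reproduces the observed 0.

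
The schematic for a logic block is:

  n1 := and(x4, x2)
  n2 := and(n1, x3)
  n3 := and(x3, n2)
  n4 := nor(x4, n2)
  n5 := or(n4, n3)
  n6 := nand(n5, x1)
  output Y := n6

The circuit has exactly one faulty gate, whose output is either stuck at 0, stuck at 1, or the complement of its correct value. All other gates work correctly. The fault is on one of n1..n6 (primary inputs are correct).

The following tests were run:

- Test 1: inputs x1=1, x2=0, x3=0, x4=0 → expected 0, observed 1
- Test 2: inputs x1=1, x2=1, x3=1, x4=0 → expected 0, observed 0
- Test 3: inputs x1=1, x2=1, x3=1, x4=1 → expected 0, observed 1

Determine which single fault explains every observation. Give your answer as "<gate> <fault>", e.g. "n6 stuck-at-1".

Fault-free values for test 1 (x1=1, x2=0, x3=0, x4=0): n1=0, n2=0, n3=0, n4=1, n5=1, n6=0, giving Y=0. Observed 1.
Test 1: faults giving observed 1 are {n2 stuck-at-1, n2 inverted output, n4 stuck-at-0, n4 inverted output, n5 stuck-at-0, n5 inverted output, n6 stuck-at-1, n6 inverted output}.
Test 2 (x1=1, x2=1, x3=1, x4=0): fault-free n1=0, n2=0, n3=0, n4=1, n5=1, n6=0 → 0; observed 0. Eliminates n4 stuck-at-0, n4 inverted output, n5 stuck-at-0, n5 inverted output, n6 stuck-at-1, n6 inverted output.
Test 3 (x1=1, x2=1, x3=1, x4=1): fault-free n1=1, n2=1, n3=1, n4=0, n5=1, n6=0 → 0; observed 1. Eliminates n2 stuck-at-1.
Only n2 inverted output is consistent with every test.

n2 inverted output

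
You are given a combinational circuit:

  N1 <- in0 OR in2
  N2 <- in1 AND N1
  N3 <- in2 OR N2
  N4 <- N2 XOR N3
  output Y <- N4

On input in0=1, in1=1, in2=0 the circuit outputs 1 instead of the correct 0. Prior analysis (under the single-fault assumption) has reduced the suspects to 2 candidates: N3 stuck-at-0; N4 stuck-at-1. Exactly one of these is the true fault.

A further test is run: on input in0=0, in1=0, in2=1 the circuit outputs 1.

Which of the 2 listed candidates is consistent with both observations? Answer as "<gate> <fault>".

Evaluate each candidate on input in0=0, in1=0, in2=1:
  N3 stuck-at-0: N1=1, N2=0, N3=0 [stuck-at-0], N4=0 → 0 — eliminated
  N4 stuck-at-1: N1=1, N2=0, N3=1, N4=1 [stuck-at-1] → 1 — matches
Only N4 stuck-at-1 reproduces the observed 1.

N4 stuck-at-1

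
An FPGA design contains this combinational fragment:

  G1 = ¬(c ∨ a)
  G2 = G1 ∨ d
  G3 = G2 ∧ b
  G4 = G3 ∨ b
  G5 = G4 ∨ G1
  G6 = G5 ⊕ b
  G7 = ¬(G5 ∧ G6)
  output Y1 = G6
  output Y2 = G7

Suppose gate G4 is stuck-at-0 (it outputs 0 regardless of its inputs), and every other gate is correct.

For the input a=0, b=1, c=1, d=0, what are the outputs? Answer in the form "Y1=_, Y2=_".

Propagate with G4 forced: G1=0, G2=0, G3=0, G4=0 [stuck-at-0], G5=0, G6=1, G7=1.
So the outputs are Y1=1, Y2=1. (Without the fault they would be Y1=0, Y2=1.)

Y1=1, Y2=1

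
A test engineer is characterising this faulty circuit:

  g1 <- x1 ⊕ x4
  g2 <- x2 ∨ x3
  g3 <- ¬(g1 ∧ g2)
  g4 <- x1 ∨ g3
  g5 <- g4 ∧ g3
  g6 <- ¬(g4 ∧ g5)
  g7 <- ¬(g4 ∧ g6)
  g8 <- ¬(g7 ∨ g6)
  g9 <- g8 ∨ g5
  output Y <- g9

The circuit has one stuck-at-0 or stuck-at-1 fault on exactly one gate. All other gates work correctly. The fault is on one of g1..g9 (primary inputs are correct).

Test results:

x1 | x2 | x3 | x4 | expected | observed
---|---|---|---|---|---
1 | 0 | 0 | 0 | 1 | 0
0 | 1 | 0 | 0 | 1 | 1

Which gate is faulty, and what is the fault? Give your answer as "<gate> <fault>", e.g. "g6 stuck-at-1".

g2 stuck-at-1

Fault-free values for test 1 (x1=1, x2=0, x3=0, x4=0): g1=1, g2=0, g3=1, g4=1, g5=1, g6=0, g7=1, g8=0, g9=1, giving Y=1. Observed 0.
Test 1: faults giving observed 0 are {g2 stuck-at-1, g3 stuck-at-0, g4 stuck-at-0, g5 stuck-at-0, g9 stuck-at-0}.
Test 2 (x1=0, x2=1, x3=0, x4=0): fault-free g1=0, g2=1, g3=1, g4=1, g5=1, g6=0, g7=1, g8=0, g9=1 → 1; observed 1. Eliminates g3 stuck-at-0, g4 stuck-at-0, g5 stuck-at-0, g9 stuck-at-0.
Only g2 stuck-at-1 is consistent with every test.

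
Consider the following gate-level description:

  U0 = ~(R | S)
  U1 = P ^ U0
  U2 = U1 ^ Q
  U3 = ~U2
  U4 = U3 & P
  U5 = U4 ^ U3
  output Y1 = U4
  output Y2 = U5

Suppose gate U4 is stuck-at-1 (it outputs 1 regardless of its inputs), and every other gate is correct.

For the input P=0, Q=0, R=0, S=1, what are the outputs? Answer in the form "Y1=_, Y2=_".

Y1=1, Y2=0

Propagate with U4 forced: U0=0, U1=0, U2=0, U3=1, U4=1 [stuck-at-1], U5=0.
So the outputs are Y1=1, Y2=0. (Without the fault they would be Y1=0, Y2=1.)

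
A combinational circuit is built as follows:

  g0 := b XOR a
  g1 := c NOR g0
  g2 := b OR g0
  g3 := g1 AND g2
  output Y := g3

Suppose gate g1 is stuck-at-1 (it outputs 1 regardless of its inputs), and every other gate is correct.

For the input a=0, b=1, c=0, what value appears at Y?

Propagate with g1 forced: g0=1, g1=1 [stuck-at-1], g2=1, g3=1.
So Y = 1. (Without the fault it would be 0.)

1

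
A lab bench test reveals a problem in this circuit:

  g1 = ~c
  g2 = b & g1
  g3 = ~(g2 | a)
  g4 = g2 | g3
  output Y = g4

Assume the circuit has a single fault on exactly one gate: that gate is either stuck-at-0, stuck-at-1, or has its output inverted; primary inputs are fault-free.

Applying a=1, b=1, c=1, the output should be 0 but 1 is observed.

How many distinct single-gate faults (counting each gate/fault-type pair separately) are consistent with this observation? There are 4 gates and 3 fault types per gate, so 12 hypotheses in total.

Fault-free: g1=0, g2=0, g3=0, g4=0 → 0. Observed 1.
  g1 stuck-at-0: output 0 ✗
  g1 stuck-at-1: output 1 ✓
  g1 inverted output: output 1 ✓
  g2 stuck-at-0: output 0 ✗
  g2 stuck-at-1: output 1 ✓
  g2 inverted output: output 1 ✓
  g3 stuck-at-0: output 0 ✗
  g3 stuck-at-1: output 1 ✓
  g3 inverted output: output 1 ✓
  g4 stuck-at-0: output 0 ✗
  g4 stuck-at-1: output 1 ✓
  g4 inverted output: output 1 ✓
Consistent faults: {g1 stuck-at-1, g1 inverted output, g2 stuck-at-1, g2 inverted output, g3 stuck-at-1, g3 inverted output, g4 stuck-at-1, g4 inverted output} — 8 in all.

8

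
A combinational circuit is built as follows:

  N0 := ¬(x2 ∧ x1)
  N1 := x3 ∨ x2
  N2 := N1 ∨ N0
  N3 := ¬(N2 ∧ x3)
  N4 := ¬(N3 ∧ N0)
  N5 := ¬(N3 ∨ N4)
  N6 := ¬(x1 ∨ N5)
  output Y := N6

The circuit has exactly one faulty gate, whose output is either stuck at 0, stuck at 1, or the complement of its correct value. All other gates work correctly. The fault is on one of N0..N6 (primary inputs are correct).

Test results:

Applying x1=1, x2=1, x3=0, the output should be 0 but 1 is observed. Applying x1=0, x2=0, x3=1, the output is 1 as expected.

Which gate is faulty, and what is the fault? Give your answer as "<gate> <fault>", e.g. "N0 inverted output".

Fault-free values for test 1 (x1=1, x2=1, x3=0): N0=0, N1=1, N2=1, N3=1, N4=1, N5=0, N6=0, giving Y=0. Observed 1.
Test 1: faults giving observed 1 are {N6 stuck-at-1, N6 inverted output}.
Test 2 (x1=0, x2=0, x3=1): fault-free N0=1, N1=1, N2=1, N3=0, N4=1, N5=0, N6=1 → 1; observed 1. Eliminates N6 inverted output.
Only N6 stuck-at-1 is consistent with every test.

N6 stuck-at-1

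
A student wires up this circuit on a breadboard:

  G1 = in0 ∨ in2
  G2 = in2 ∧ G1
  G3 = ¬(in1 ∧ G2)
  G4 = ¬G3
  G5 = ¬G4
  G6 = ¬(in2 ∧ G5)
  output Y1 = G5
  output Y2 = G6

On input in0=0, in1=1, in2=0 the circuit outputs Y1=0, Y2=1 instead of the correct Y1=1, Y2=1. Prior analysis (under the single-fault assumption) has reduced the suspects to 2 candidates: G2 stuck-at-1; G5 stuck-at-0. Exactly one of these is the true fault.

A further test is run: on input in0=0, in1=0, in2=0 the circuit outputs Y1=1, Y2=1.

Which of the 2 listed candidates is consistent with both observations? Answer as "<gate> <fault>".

Evaluate each candidate on input in0=0, in1=0, in2=0:
  G2 stuck-at-1: G1=0, G2=1 [stuck-at-1], G3=1, G4=0, G5=1, G6=1 → Y1=1, Y2=1 — matches
  G5 stuck-at-0: G1=0, G2=0, G3=1, G4=0, G5=0 [stuck-at-0], G6=1 → Y1=0, Y2=1 — eliminated
Only G2 stuck-at-1 reproduces the observed Y1=1, Y2=1.

G2 stuck-at-1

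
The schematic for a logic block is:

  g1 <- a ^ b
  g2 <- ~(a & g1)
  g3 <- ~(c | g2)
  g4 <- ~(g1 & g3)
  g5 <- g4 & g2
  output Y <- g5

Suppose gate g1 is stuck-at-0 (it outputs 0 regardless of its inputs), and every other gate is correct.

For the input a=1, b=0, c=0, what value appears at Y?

Propagate with g1 forced: g1=0 [stuck-at-0], g2=1, g3=0, g4=1, g5=1.
So Y = 1. (Without the fault it would be 0.)

1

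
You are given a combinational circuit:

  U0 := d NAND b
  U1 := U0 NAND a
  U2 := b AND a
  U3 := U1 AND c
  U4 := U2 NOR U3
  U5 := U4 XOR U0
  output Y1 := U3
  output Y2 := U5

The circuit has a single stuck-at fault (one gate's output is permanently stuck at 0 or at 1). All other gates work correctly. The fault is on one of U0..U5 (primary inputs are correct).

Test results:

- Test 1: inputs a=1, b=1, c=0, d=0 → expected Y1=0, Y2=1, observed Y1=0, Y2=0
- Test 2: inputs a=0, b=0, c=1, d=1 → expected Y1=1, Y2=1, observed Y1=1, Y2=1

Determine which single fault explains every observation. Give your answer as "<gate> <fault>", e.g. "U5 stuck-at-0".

U2 stuck-at-0

Fault-free values for test 1 (a=1, b=1, c=0, d=0): U0=1, U1=0, U2=1, U3=0, U4=0, U5=1, giving Y1=0, Y2=1. Observed Y1=0, Y2=0.
Test 1: faults giving observed Y1=0, Y2=0 are {U0 stuck-at-0, U2 stuck-at-0, U4 stuck-at-1, U5 stuck-at-0}.
Test 2 (a=0, b=0, c=1, d=1): fault-free U0=1, U1=1, U2=0, U3=1, U4=0, U5=1 → Y1=1, Y2=1; observed Y1=1, Y2=1. Eliminates U0 stuck-at-0, U4 stuck-at-1, U5 stuck-at-0.
Only U2 stuck-at-0 is consistent with every test.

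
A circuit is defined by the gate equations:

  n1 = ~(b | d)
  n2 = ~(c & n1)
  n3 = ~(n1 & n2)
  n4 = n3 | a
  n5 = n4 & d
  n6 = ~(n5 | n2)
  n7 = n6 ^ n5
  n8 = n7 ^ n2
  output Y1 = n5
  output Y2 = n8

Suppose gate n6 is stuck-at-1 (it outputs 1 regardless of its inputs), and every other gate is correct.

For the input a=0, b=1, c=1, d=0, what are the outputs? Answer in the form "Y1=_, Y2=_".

Y1=0, Y2=0

Propagate with n6 forced: n1=0, n2=1, n3=1, n4=1, n5=0, n6=1 [stuck-at-1], n7=1, n8=0.
So the outputs are Y1=0, Y2=0. (Without the fault they would be Y1=0, Y2=1.)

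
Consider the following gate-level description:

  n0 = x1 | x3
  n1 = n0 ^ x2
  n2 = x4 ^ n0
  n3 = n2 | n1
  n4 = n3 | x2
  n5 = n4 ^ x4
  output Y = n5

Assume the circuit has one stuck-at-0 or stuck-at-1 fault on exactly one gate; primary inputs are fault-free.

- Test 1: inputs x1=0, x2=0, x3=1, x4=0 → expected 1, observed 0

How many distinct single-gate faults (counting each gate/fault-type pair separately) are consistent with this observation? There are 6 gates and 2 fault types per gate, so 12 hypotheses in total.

4

Fault-free: n0=1, n1=1, n2=1, n3=1, n4=1, n5=1 → 1. Observed 0.
  n0 stuck-at-0: output 0 ✓
  n0 stuck-at-1: output 1 ✗
  n1 stuck-at-0: output 1 ✗
  n1 stuck-at-1: output 1 ✗
  n2 stuck-at-0: output 1 ✗
  n2 stuck-at-1: output 1 ✗
  n3 stuck-at-0: output 0 ✓
  n3 stuck-at-1: output 1 ✗
  n4 stuck-at-0: output 0 ✓
  n4 stuck-at-1: output 1 ✗
  n5 stuck-at-0: output 0 ✓
  n5 stuck-at-1: output 1 ✗
Consistent faults: {n0 stuck-at-0, n3 stuck-at-0, n4 stuck-at-0, n5 stuck-at-0} — 4 in all.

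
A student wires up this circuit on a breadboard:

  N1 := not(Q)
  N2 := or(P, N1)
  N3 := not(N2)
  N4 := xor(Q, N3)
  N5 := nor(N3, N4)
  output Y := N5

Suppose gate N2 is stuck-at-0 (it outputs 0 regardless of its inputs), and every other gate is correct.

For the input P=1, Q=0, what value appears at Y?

0

Propagate with N2 forced: N1=1, N2=0 [stuck-at-0], N3=1, N4=1, N5=0.
So Y = 0. (Without the fault it would be 1.)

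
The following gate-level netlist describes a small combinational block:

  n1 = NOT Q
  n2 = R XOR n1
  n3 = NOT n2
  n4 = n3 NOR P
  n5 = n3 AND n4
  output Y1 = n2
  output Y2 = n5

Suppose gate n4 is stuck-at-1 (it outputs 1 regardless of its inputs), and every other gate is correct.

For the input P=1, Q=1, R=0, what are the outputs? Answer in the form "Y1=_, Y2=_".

Propagate with n4 forced: n1=0, n2=0, n3=1, n4=1 [stuck-at-1], n5=1.
So the outputs are Y1=0, Y2=1. (Without the fault they would be Y1=0, Y2=0.)

Y1=0, Y2=1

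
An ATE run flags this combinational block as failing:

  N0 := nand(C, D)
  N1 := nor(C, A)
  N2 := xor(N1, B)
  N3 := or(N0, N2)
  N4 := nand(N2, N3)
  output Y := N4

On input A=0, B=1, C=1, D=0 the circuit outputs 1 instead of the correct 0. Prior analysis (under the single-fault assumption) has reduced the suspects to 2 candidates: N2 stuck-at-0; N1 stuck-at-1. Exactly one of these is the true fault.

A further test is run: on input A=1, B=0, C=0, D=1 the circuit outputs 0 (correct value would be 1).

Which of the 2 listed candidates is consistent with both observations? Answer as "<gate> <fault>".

N1 stuck-at-1

Evaluate each candidate on input A=1, B=0, C=0, D=1:
  N2 stuck-at-0: N0=1, N1=0, N2=0 [stuck-at-0], N3=1, N4=1 → 1 — eliminated
  N1 stuck-at-1: N0=1, N1=1 [stuck-at-1], N2=1, N3=1, N4=0 → 0 — matches
Only N1 stuck-at-1 reproduces the observed 0.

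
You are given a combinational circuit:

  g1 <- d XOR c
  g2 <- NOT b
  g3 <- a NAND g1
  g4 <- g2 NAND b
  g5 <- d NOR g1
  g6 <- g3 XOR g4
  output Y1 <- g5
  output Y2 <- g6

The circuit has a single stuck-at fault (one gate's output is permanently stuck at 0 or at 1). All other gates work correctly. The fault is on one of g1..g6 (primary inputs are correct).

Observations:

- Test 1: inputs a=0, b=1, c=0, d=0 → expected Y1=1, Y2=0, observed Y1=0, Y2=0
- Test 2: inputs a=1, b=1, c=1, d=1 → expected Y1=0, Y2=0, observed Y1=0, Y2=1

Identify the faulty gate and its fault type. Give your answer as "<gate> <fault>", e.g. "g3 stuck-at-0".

g1 stuck-at-1

Fault-free values for test 1 (a=0, b=1, c=0, d=0): g1=0, g2=0, g3=1, g4=1, g5=1, g6=0, giving Y1=1, Y2=0. Observed Y1=0, Y2=0.
Test 1: faults giving observed Y1=0, Y2=0 are {g1 stuck-at-1, g5 stuck-at-0}.
Test 2 (a=1, b=1, c=1, d=1): fault-free g1=0, g2=0, g3=1, g4=1, g5=0, g6=0 → Y1=0, Y2=0; observed Y1=0, Y2=1. Eliminates g5 stuck-at-0.
Only g1 stuck-at-1 is consistent with every test.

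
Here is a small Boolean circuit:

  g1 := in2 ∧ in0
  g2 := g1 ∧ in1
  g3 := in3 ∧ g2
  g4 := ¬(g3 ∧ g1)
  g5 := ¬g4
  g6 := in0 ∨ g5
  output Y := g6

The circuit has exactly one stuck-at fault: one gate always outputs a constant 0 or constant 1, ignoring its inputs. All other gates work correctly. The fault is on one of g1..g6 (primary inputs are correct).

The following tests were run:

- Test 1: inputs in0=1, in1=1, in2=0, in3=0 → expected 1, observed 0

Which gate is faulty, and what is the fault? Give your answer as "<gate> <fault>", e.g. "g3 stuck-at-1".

g6 stuck-at-0

Fault-free values for test 1 (in0=1, in1=1, in2=0, in3=0): g1=0, g2=0, g3=0, g4=1, g5=0, g6=1, giving Y=1. Observed 0.
Test 1: faults giving observed 0 are {g6 stuck-at-0}.
Only g6 stuck-at-0 is consistent with every test.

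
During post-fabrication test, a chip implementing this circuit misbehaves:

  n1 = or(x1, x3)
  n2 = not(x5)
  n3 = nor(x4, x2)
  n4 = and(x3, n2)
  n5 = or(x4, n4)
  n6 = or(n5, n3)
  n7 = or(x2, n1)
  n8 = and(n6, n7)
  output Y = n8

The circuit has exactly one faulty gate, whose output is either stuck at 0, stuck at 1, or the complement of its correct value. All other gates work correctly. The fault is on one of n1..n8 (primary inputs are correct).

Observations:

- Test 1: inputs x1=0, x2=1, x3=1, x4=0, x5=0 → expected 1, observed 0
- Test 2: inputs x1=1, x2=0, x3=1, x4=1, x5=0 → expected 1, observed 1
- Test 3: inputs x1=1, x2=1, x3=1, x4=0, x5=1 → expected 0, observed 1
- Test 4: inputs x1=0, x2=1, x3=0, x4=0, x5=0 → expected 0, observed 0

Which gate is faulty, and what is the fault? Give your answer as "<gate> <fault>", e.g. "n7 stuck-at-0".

Fault-free values for test 1 (x1=0, x2=1, x3=1, x4=0, x5=0): n1=1, n2=1, n3=0, n4=1, n5=1, n6=1, n7=1, n8=1, giving Y=1. Observed 0.
Test 1: faults giving observed 0 are {n2 stuck-at-0, n2 inverted output, n4 stuck-at-0, n4 inverted output, n5 stuck-at-0, n5 inverted output, n6 stuck-at-0, n6 inverted output, n7 stuck-at-0, n7 inverted output, n8 stuck-at-0, n8 inverted output}.
Test 2 (x1=1, x2=0, x3=1, x4=1, x5=0): fault-free n1=1, n2=1, n3=0, n4=1, n5=1, n6=1, n7=1, n8=1 → 1; observed 1. Eliminates n5 stuck-at-0, n5 inverted output, n6 stuck-at-0, n6 inverted output, n7 stuck-at-0, n7 inverted output, n8 stuck-at-0, n8 inverted output.
Test 3 (x1=1, x2=1, x3=1, x4=0, x5=1): fault-free n1=1, n2=0, n3=0, n4=0, n5=0, n6=0, n7=1, n8=0 → 0; observed 1. Eliminates n2 stuck-at-0, n4 stuck-at-0.
Test 4 (x1=0, x2=1, x3=0, x4=0, x5=0): fault-free n1=0, n2=1, n3=0, n4=0, n5=0, n6=0, n7=1, n8=0 → 0; observed 0. Eliminates n4 inverted output.
Only n2 inverted output is consistent with every test.

n2 inverted output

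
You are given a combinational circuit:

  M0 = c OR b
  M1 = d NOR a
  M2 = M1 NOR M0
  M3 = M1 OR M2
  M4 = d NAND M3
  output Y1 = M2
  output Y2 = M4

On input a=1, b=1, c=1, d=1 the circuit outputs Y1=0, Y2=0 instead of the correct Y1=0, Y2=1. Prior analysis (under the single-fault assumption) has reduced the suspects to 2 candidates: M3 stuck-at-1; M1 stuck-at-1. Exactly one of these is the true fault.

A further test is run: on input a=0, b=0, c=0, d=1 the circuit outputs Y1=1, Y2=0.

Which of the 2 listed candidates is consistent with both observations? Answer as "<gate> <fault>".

M3 stuck-at-1

Evaluate each candidate on input a=0, b=0, c=0, d=1:
  M3 stuck-at-1: M0=0, M1=0, M2=1, M3=1 [stuck-at-1], M4=0 → Y1=1, Y2=0 — matches
  M1 stuck-at-1: M0=0, M1=1 [stuck-at-1], M2=0, M3=1, M4=0 → Y1=0, Y2=0 — eliminated
Only M3 stuck-at-1 reproduces the observed Y1=1, Y2=0.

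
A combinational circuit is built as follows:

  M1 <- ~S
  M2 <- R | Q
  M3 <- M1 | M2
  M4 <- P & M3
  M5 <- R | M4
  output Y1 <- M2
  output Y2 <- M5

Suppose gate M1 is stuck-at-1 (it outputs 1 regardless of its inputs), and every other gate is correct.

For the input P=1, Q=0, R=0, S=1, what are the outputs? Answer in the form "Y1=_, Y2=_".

Propagate with M1 forced: M1=1 [stuck-at-1], M2=0, M3=1, M4=1, M5=1.
So the outputs are Y1=0, Y2=1. (Without the fault they would be Y1=0, Y2=0.)

Y1=0, Y2=1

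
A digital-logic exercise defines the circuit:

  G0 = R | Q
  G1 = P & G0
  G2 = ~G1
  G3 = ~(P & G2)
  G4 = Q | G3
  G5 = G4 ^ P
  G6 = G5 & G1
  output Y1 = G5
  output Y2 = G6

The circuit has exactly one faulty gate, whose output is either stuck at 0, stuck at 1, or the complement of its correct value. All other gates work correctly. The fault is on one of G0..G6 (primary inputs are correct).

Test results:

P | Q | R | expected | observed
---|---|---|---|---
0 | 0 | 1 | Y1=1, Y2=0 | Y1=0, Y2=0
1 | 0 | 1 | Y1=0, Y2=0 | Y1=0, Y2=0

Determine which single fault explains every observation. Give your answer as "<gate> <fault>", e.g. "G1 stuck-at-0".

G5 stuck-at-0

Fault-free values for test 1 (P=0, Q=0, R=1): G0=1, G1=0, G2=1, G3=1, G4=1, G5=1, G6=0, giving Y1=1, Y2=0. Observed Y1=0, Y2=0.
Test 1: faults giving observed Y1=0, Y2=0 are {G3 stuck-at-0, G3 inverted output, G4 stuck-at-0, G4 inverted output, G5 stuck-at-0, G5 inverted output}.
Test 2 (P=1, Q=0, R=1): fault-free G0=1, G1=1, G2=0, G3=1, G4=1, G5=0, G6=0 → Y1=0, Y2=0; observed Y1=0, Y2=0. Eliminates G3 stuck-at-0, G3 inverted output, G4 stuck-at-0, G4 inverted output, G5 inverted output.
Only G5 stuck-at-0 is consistent with every test.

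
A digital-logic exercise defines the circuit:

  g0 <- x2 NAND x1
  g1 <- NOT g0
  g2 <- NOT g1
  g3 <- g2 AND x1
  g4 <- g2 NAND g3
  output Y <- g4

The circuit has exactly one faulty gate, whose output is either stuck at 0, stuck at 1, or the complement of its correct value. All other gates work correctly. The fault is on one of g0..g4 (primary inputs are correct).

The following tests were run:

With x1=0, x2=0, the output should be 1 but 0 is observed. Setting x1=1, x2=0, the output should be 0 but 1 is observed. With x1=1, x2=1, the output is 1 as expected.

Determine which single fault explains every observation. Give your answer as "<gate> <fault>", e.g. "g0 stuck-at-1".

Fault-free values for test 1 (x1=0, x2=0): g0=1, g1=0, g2=1, g3=0, g4=1, giving Y=1. Observed 0.
Test 1: faults giving observed 0 are {g3 stuck-at-1, g3 inverted output, g4 stuck-at-0, g4 inverted output}.
Test 2 (x1=1, x2=0): fault-free g0=1, g1=0, g2=1, g3=1, g4=0 → 0; observed 1. Eliminates g3 stuck-at-1, g4 stuck-at-0.
Test 3 (x1=1, x2=1): fault-free g0=0, g1=1, g2=0, g3=0, g4=1 → 1; observed 1. Eliminates g4 inverted output.
Only g3 inverted output is consistent with every test.

g3 inverted output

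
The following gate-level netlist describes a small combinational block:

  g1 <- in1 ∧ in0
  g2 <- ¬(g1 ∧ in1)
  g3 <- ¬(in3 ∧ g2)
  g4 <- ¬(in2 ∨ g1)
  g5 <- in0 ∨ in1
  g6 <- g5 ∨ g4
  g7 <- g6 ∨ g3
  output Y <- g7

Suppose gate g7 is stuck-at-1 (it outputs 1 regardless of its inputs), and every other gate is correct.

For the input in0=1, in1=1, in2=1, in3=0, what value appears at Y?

Propagate with g7 forced: g1=1, g2=0, g3=1, g4=0, g5=1, g6=1, g7=1 [stuck-at-1].
So Y = 1. (Same as the fault-free value — the fault is masked on this input.)

1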